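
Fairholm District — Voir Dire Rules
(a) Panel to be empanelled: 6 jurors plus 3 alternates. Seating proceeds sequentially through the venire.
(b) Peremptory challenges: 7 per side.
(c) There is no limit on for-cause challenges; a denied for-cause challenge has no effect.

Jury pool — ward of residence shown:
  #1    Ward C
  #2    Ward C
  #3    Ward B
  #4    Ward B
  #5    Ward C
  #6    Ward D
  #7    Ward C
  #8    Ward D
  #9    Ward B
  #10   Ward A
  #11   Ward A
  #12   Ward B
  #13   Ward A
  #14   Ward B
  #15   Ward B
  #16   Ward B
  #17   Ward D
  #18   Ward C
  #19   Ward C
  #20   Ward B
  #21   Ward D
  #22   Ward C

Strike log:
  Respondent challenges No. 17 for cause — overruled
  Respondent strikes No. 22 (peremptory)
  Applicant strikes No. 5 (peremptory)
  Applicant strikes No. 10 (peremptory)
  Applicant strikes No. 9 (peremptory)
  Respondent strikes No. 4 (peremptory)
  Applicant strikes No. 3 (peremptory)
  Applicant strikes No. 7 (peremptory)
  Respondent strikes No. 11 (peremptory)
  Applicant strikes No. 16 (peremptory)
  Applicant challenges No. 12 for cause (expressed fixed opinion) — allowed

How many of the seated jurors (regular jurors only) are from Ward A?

1

Removed: #3, #4, #5, #7, #9, #10, #11, #12, #16, #22.
Seated jurors 1–6: #1, #2, #6, #8, #13, #14 (alternates #15, #17, #18 not counted).
Of those, in Ward A: #13 → 1.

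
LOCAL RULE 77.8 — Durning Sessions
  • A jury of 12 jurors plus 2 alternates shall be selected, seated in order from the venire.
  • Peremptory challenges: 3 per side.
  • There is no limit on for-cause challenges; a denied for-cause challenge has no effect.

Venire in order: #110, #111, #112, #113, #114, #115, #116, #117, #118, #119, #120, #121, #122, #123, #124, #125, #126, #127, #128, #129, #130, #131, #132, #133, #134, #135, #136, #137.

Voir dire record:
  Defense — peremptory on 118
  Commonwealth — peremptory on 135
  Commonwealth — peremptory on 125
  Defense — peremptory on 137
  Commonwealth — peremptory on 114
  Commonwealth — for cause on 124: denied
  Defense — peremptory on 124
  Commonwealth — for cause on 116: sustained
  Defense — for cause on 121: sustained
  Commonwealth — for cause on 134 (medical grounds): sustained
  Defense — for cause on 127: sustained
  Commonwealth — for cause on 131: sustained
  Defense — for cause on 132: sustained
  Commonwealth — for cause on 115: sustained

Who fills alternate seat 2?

Removed: #114, #115, #116, #118, #121, #124, #125, #127, #131, #132, #134, #135, #137.
Seating in order: seats 1–12 → #110, #111, #112, #113, #117, #119, #120, #122, #123, #126, #128, #129; alternates → #130, #133.
So alternate 2 is #133.

133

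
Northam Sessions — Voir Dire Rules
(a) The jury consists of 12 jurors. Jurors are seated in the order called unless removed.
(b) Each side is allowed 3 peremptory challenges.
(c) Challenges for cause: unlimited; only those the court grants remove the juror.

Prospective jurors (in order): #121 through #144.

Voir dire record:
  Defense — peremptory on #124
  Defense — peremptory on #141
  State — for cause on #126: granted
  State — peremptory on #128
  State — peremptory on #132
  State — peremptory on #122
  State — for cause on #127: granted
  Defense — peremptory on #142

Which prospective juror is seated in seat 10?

Removed: #122, #124, #126, #127, #128, #132, #141, #142.
Seating in order: seats 1–12 → #121, #123, #125, #129, #130, #131, #133, #134, #135, #136, #137, #138.
So seat 10 is #136.

136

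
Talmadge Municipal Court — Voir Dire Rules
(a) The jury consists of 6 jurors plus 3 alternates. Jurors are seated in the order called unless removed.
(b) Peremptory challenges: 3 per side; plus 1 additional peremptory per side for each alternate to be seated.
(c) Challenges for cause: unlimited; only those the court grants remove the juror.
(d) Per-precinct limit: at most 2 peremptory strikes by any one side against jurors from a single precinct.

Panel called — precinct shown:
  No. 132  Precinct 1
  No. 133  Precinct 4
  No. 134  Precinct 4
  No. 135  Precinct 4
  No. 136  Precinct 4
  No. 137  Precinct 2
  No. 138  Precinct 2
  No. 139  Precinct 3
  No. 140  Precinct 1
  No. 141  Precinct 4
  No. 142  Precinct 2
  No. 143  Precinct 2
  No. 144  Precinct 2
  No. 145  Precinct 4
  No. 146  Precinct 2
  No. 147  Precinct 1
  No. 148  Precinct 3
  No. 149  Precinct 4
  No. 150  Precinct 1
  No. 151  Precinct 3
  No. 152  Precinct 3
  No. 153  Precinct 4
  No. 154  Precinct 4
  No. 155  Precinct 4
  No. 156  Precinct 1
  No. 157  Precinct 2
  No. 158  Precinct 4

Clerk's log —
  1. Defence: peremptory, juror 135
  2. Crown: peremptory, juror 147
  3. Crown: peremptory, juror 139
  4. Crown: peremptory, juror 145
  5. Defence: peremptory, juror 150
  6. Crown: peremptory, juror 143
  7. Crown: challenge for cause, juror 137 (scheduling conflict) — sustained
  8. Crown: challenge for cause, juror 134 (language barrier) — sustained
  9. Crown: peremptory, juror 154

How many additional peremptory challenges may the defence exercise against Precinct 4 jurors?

Defence peremptories so far: #135, #150 — 2 of 6 used, 4 left overall.
Against Precinct 4: #135 — 1 used; per-precinct cap 2 leaves 1.
Binding limit: min(4, 1) = 1.

1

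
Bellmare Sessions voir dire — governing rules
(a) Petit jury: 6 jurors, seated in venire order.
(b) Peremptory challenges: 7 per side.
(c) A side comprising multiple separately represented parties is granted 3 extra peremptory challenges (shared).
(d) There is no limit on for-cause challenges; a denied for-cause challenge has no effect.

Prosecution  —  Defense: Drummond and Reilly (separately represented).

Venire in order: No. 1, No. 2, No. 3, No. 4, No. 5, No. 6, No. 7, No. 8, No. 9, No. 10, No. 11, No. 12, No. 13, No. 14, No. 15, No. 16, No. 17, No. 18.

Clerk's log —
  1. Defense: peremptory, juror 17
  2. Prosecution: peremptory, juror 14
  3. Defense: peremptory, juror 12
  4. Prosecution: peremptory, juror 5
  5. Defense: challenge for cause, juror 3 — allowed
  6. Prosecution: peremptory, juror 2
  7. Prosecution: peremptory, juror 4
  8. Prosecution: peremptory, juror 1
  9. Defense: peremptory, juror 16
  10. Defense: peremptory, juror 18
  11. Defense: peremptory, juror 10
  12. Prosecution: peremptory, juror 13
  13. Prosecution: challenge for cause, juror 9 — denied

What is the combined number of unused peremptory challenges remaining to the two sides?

Prosecution allotment: 7. Defense allotment: 7 base + 3 multi-party = 10.
Prosecution peremptories used: #14, #5, #2, #4, #1, #13 — 6 (the for-cause on #9 doesn't count).
Defense peremptories used: #17, #12, #16, #18, #10 — 5 (the for-cause on #3 doesn't count).
Remaining: (7 − 6) + (10 − 5) = 6.

6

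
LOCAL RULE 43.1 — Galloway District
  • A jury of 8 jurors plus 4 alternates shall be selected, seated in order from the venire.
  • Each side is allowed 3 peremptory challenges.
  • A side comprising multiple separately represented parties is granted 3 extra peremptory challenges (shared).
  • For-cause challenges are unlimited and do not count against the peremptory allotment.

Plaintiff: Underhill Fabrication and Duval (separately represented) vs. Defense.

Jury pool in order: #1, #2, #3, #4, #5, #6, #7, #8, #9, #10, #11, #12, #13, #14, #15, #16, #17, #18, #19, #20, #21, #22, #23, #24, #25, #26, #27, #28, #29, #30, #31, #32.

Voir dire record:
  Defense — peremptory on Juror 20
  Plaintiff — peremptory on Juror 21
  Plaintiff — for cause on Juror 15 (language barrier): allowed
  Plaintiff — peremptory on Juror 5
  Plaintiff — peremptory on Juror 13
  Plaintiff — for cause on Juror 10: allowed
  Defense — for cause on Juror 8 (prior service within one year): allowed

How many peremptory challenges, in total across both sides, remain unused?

Plaintiff allotment: 3 base + 3 multi-party = 6. Defense allotment: 3.
Plaintiff peremptories used: #21, #5, #13 — 3 (for-cause on #15, #10 don't count).
Defense peremptories used: #20 — 1 (the for-cause on #8 doesn't count).
Remaining: (6 − 3) + (3 − 1) = 5.

5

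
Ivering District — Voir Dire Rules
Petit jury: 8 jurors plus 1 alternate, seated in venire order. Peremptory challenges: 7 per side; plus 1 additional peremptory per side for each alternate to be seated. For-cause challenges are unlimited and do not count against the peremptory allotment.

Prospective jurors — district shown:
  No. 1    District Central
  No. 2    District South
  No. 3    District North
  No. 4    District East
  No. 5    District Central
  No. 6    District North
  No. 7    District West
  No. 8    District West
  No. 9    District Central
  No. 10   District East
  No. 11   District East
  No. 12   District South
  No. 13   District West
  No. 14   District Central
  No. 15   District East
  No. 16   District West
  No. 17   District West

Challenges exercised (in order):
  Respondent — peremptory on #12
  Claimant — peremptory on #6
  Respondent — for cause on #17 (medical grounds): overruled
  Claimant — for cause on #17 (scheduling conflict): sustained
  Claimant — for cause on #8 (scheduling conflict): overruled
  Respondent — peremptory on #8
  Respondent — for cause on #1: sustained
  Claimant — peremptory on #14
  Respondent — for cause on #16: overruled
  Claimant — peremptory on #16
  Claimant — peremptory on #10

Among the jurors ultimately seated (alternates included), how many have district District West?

Removed: #1, #6, #8, #10, #12, #14, #16, #17.
Seated (9 incl. alternates): #2, #3, #4, #5, #7, #9, #11, #13, #15.
Of those, in District West: #7, #13 → 2.

2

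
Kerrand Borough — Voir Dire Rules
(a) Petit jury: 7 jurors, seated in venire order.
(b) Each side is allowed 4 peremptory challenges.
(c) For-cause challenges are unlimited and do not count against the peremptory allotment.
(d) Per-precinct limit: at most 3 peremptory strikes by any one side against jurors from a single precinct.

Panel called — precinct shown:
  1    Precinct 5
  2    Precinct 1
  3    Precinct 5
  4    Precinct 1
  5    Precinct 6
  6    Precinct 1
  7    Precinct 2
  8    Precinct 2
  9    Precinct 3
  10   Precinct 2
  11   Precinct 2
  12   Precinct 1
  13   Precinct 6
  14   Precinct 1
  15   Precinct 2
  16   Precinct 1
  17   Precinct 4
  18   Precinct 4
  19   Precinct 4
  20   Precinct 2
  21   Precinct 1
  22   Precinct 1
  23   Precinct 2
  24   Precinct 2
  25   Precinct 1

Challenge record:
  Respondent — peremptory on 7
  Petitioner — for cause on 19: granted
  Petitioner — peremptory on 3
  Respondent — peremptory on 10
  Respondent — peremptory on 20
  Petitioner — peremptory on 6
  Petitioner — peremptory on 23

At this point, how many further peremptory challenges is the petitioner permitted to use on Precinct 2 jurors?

Petitioner peremptories so far: #3, #6, #23 — 3 of 4 used, 1 left overall.
Against Precinct 2: #23 — 1 used; per-precinct cap 3 leaves 2.
Binding limit: min(1, 2) = 1.

1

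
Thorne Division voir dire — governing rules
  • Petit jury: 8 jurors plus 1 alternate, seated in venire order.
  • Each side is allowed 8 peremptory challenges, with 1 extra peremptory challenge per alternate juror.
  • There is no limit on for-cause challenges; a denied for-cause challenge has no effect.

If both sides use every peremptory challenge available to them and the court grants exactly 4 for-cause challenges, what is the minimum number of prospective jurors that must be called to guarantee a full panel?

Seats to fill: 8 + 1 alternates = 9.
Peremptories: 8 + 1×1 = 9 per side × 2 sides = 18.
For-cause removals: 4.
Minimum venire: 9 + 18 + 4 = 31.

31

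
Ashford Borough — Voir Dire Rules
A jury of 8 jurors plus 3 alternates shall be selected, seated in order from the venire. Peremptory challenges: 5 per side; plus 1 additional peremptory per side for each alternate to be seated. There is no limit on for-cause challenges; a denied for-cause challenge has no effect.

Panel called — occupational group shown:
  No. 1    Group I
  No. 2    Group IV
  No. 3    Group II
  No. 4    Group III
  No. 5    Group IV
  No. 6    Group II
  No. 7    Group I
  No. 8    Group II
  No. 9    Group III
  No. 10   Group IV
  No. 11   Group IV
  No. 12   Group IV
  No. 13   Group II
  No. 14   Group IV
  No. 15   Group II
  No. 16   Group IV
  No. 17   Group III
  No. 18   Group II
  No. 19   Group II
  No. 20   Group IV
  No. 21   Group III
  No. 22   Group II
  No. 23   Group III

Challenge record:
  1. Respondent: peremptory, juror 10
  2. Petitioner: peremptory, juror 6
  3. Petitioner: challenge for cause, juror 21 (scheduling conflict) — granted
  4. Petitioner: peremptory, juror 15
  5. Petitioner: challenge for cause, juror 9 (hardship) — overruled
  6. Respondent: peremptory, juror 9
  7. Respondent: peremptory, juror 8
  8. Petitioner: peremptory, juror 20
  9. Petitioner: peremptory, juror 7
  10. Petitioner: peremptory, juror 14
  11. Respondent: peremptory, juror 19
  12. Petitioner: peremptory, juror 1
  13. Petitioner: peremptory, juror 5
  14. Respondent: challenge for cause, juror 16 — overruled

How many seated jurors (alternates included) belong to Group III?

Removed: #1, #5, #6, #7, #8, #9, #10, #14, #15, #19, #20, #21.
Seated (11 incl. alternates): #2, #3, #4, #11, #12, #13, #16, #17, #18, #22, #23.
Of those, in Group III: #4, #17, #23 → 3.

3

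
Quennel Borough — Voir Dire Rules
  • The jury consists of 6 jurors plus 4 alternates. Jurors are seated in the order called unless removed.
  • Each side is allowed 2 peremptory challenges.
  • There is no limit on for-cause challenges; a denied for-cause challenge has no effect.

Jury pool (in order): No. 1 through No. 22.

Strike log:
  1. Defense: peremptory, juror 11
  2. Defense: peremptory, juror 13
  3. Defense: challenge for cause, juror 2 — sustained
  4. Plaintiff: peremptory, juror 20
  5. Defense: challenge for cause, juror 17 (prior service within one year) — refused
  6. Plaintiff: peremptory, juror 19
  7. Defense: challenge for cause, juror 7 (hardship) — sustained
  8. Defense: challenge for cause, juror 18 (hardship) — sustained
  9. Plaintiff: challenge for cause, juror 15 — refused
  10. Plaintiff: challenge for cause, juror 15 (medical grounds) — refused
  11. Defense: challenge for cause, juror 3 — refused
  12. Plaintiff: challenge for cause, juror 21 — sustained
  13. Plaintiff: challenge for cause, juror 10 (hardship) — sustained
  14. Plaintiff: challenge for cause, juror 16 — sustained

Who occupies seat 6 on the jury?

Removed: #2, #7, #10, #11, #13, #16, #18, #19, #20, #21. (#3, #15, #17 stay — for-cause denied.)
Seating in order: seats 1–6 → #1, #3, #4, #5, #6, #8; alternates → #9, #12, #14, #15.
So seat 6 is #8.

8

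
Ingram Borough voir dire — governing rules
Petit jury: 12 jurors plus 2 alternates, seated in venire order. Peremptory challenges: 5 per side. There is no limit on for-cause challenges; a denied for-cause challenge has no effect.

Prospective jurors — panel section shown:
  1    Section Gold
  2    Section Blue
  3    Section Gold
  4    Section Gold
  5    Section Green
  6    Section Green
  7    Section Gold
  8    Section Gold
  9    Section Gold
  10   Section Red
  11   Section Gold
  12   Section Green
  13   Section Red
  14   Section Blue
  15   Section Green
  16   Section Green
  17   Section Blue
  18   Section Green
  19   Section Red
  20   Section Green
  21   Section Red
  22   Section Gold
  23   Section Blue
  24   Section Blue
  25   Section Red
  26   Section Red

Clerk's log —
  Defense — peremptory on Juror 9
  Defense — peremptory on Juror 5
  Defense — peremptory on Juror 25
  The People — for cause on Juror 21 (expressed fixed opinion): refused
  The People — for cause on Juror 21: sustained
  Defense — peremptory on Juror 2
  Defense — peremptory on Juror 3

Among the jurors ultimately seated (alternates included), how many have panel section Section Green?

5

Removed: #2, #3, #5, #9, #21, #25.
Seated (14 incl. alternates): #1, #4, #6, #7, #8, #10, #11, #12, #13, #14, #15, #16, #17, #18.
Of those, in Section Green: #6, #12, #15, #16, #18 → 5.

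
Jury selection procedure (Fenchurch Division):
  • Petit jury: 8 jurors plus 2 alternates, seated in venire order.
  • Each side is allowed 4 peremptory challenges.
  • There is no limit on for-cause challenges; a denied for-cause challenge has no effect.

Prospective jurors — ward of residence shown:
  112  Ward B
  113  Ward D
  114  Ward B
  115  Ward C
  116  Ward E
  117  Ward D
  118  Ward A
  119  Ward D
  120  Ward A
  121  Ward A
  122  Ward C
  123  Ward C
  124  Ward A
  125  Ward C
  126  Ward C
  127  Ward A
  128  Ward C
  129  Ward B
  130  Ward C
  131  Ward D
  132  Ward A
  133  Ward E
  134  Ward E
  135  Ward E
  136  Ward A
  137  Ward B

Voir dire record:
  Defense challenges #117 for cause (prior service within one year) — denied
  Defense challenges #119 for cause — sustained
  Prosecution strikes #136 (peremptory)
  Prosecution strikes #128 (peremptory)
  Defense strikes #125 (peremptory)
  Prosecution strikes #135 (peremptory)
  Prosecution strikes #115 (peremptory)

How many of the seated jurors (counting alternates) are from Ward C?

Removed: #115, #119, #125, #128, #135, #136.
Seated (10 incl. alternates): #112, #113, #114, #116, #117, #118, #120, #121, #122, #123.
Of those, in Ward C: #122, #123 → 2.

2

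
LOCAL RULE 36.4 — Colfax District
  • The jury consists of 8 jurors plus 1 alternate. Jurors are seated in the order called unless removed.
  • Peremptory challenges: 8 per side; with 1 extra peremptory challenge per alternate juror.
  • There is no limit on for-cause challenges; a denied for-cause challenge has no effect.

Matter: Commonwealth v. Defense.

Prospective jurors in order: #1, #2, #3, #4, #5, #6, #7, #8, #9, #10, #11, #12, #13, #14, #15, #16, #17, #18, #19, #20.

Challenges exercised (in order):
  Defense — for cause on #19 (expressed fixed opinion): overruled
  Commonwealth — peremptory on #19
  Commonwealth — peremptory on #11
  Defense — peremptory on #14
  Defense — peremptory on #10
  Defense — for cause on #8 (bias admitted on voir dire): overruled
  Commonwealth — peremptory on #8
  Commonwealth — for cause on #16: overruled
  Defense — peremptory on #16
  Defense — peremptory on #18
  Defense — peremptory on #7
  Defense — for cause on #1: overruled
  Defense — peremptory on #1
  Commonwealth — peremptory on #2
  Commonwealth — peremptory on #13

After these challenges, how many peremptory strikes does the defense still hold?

3

Defense allotment: 8 base + 1 × 1 alternate = 9.
Defense peremptories used: #14, #10, #16, #18, #7, #1 — 6 (for-cause on #19, #8, #1 don't count).
Remaining: 9 − 6 = 3.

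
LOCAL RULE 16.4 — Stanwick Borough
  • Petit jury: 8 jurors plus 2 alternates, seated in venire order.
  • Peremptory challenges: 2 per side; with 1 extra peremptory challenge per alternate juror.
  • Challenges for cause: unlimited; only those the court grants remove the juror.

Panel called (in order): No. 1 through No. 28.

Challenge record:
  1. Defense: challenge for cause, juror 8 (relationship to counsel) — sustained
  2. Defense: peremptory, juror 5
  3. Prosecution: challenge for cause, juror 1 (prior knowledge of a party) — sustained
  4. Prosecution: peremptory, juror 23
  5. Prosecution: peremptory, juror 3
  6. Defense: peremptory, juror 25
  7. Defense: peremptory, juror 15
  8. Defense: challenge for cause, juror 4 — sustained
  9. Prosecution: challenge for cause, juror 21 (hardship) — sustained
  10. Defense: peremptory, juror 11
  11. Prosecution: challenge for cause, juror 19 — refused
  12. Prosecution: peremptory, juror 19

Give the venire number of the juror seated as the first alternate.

Removed: #1, #3, #4, #5, #8, #11, #15, #19, #21, #23, #25.
Filling seats in venire order through position 9: #2, #6, #7, #9, #10, #12, #13, #14, #16.
So alternate 1 is #16.

16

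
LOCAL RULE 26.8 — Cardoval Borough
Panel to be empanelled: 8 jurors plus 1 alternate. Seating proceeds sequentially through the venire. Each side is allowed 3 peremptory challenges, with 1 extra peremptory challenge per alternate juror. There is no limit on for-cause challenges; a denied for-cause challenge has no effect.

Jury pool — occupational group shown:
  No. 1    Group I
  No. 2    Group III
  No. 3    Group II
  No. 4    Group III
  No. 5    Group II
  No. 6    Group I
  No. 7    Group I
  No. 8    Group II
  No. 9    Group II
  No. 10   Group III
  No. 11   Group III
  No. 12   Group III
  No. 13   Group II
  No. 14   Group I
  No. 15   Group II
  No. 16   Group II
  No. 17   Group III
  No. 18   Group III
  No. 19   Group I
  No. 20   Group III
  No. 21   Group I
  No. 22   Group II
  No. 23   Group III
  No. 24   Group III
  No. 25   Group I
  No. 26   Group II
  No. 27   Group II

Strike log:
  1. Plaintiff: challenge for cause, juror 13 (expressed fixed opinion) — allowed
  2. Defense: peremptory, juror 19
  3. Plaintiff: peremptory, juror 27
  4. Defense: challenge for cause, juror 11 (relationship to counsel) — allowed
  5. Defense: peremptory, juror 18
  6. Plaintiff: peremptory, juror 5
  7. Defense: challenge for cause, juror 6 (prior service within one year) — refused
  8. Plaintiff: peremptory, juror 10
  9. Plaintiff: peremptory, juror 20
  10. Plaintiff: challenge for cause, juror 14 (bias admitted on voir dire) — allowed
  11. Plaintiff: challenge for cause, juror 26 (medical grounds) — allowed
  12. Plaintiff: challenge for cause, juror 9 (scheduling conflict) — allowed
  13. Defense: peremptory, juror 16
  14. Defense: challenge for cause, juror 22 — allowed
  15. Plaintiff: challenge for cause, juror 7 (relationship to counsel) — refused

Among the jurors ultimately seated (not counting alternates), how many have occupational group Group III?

Removed: #5, #9, #10, #11, #13, #14, #16, #18, #19, #20, #22, #26, #27.
Seated jurors 1–8: #1, #2, #3, #4, #6, #7, #8, #12 (alternates #15 not counted).
Of those, in Group III: #2, #4, #12 → 3.

3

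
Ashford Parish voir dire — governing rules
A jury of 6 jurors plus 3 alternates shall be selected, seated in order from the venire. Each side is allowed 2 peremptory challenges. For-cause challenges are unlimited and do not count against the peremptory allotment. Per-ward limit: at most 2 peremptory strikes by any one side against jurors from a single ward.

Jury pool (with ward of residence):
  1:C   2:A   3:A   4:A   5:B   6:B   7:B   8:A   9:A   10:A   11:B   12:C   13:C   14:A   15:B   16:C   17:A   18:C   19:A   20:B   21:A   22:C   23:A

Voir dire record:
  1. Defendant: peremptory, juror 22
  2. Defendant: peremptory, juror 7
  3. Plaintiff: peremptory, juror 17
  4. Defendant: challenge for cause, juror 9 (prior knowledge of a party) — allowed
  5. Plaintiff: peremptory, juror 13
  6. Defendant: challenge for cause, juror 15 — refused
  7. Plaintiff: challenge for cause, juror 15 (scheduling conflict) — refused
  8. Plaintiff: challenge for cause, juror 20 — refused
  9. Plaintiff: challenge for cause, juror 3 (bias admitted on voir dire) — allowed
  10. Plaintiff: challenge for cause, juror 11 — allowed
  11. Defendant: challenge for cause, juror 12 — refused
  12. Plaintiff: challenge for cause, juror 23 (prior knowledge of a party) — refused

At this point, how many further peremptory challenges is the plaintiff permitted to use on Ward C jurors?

0

Plaintiff peremptories so far: #17, #13 — 2 of 2 used, 0 left overall.
Against Ward C: #13 — 1 used; per-ward cap 2 leaves 1.
Binding limit: min(0, 1) = 0.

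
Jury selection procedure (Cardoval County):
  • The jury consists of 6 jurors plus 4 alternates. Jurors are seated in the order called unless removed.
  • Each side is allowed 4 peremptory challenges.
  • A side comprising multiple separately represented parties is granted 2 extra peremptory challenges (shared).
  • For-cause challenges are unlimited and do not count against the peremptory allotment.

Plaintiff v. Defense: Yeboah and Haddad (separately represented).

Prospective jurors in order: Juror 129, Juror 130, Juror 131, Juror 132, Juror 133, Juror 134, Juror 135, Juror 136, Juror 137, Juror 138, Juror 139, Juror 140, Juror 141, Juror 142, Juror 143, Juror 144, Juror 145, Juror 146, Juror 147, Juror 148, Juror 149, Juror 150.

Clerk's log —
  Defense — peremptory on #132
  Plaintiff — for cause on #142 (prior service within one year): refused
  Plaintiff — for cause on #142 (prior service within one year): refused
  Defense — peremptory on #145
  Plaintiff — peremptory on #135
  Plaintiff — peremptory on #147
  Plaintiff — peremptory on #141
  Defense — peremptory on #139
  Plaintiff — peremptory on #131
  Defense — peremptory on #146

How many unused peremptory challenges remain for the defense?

Defense allotment: 4 base + 2 multi-party = 6.
Defense peremptories used: #132, #145, #139, #146 — 4.
Remaining: 6 − 4 = 2.

2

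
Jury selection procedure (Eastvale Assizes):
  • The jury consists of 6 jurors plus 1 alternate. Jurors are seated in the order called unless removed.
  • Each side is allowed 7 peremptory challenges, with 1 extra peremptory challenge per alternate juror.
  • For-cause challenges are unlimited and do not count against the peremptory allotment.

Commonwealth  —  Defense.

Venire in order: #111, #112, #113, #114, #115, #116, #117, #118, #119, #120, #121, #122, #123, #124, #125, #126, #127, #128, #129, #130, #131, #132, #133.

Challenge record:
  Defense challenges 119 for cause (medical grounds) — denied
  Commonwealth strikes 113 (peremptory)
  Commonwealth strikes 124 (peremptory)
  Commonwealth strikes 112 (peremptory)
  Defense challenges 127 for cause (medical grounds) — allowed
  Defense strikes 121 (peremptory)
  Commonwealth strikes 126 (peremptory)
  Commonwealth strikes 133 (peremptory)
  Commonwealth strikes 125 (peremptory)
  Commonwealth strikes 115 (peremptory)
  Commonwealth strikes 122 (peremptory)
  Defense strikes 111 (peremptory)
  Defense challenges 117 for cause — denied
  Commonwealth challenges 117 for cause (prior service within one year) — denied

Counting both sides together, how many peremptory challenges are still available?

6

Commonwealth allotment: 7 base + 1 × 1 alternate = 8. Defense allotment: 7 base + 1 × 1 alternate = 8.
Commonwealth peremptories used: #113, #124, #112, #126, #133, #125, #115, #122 — 8 (the for-cause on #117 doesn't count).
Defense peremptories used: #121, #111 — 2 (for-cause on #119, #127, #117 don't count).
Remaining: (8 − 8) + (8 − 2) = 6.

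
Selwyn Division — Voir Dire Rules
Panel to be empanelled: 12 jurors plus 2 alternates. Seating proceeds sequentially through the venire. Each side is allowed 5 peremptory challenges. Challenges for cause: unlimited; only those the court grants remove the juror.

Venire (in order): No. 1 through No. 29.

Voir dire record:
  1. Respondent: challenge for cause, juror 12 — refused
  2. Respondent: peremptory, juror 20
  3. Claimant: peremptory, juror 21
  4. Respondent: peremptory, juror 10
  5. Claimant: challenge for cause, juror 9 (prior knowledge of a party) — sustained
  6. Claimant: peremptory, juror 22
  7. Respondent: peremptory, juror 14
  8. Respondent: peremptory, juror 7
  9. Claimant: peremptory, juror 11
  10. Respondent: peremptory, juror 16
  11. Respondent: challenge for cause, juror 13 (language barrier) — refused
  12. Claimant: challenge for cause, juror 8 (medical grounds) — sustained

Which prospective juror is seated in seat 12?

19

Removed: #7, #8, #9, #10, #11, #14, #16, #20, #21, #22. (#12, #13 stay — for-cause denied.)
Seating in order: seats 1–12 → #1, #2, #3, #4, #5, #6, #12, #13, #15, #17, #18, #19; alternates → #23, #24.
So seat 12 is #19.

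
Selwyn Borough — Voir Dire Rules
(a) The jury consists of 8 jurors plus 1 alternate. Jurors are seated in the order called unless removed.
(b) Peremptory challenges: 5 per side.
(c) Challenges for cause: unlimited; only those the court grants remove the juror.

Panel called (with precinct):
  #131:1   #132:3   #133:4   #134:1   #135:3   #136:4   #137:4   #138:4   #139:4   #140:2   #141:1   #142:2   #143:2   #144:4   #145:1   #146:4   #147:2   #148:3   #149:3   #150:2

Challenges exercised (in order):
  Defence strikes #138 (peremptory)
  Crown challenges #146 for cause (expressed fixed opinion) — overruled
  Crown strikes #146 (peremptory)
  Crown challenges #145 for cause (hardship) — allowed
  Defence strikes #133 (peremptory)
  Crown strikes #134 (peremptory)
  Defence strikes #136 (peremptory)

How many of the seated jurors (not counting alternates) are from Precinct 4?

Removed: #133, #134, #136, #138, #145, #146.
Seated jurors 1–8: #131, #132, #135, #137, #139, #140, #141, #142 (alternates #143 not counted).
Of those, in Precinct 4: #137, #139 → 2.

2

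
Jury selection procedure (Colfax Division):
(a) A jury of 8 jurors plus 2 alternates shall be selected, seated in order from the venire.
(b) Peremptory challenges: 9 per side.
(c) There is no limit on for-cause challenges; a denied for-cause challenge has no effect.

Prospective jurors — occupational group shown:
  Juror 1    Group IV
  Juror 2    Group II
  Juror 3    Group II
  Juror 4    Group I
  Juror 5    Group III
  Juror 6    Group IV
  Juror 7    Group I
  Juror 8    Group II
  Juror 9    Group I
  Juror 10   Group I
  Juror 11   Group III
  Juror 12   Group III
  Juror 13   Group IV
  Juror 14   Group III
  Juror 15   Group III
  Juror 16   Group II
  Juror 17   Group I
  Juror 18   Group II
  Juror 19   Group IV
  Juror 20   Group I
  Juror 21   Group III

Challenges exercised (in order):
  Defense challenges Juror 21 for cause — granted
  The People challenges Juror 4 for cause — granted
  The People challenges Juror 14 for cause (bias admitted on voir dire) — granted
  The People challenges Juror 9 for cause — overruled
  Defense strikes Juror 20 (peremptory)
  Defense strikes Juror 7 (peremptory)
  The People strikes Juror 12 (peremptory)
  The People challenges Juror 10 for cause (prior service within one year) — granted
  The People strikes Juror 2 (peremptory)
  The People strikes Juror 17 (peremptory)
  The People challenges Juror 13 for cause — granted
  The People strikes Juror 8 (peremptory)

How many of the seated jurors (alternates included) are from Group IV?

Removed: #2, #4, #7, #8, #10, #12, #13, #14, #17, #20, #21.
Seated (10 incl. alternates): #1, #3, #5, #6, #9, #11, #15, #16, #18, #19.
Of those, in Group IV: #1, #6, #19 → 3.

3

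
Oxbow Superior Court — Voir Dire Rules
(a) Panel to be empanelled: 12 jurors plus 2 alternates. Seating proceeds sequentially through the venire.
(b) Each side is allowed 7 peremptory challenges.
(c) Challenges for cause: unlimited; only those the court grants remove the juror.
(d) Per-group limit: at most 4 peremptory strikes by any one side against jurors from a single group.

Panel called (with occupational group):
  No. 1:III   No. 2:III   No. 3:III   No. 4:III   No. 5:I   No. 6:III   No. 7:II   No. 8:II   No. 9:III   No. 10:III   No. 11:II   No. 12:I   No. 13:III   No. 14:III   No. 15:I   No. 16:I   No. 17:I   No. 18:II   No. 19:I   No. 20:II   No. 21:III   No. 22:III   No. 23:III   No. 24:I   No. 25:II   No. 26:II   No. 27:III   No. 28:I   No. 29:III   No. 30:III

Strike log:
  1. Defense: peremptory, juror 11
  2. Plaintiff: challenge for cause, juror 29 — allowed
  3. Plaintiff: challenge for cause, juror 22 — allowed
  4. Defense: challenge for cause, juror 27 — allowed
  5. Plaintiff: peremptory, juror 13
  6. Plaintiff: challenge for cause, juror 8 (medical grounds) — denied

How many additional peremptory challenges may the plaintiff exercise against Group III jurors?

3

Plaintiff peremptories so far: #13 — 1 of 7 used, 6 left overall.
Against Group III: #13 — 1 used; per-group cap 4 leaves 3.
Binding limit: min(6, 3) = 3.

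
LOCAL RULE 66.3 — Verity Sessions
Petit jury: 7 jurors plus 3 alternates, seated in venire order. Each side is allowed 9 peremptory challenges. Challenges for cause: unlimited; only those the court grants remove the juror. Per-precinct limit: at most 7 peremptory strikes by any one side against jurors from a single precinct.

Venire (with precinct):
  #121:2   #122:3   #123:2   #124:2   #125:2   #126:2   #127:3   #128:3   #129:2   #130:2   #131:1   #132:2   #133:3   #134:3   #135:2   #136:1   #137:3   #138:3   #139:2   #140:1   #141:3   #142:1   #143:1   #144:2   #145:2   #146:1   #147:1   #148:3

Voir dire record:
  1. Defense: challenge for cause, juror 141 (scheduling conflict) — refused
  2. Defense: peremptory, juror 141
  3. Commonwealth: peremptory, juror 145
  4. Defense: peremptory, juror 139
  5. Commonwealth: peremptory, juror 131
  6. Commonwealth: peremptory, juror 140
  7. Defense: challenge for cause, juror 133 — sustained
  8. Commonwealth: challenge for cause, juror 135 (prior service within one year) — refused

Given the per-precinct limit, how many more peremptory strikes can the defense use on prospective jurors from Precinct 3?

Defense peremptories so far: #141, #139 — 2 of 9 used, 7 left overall.
Against Precinct 3: #141 — 1 used; per-precinct cap 7 leaves 6.
Binding limit: min(7, 6) = 6.

6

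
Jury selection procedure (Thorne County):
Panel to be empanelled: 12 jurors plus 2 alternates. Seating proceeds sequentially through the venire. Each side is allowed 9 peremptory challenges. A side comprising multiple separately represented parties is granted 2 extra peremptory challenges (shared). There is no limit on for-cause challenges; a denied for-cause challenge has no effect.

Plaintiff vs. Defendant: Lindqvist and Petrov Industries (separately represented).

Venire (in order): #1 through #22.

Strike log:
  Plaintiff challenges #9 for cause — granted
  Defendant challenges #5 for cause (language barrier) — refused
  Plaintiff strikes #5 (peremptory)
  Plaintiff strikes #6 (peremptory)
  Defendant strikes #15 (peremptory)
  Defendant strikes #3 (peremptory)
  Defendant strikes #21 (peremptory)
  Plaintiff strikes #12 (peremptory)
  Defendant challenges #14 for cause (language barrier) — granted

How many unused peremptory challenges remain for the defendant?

8

Defendant allotment: 9 base + 2 multi-party = 11.
Defendant peremptories used: #15, #3, #21 — 3 (for-cause on #5, #14 don't count).
Remaining: 11 − 3 = 8.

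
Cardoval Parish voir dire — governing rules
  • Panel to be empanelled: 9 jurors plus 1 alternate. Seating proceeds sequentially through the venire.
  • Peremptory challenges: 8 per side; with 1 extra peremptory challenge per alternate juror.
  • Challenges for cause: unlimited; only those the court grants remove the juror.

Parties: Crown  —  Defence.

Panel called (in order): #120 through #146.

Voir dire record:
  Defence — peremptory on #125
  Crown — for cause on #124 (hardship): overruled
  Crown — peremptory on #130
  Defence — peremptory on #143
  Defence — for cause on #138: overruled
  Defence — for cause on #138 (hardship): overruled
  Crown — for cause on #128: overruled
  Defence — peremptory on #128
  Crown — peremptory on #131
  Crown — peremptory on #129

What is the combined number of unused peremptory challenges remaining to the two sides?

Crown allotment: 8 base + 1 × 1 alternate = 9. Defence allotment: 8 base + 1 × 1 alternate = 9.
Crown peremptories used: #130, #131, #129 — 3 (for-cause on #124, #128 don't count).
Defence peremptories used: #125, #143, #128 — 3 (for-cause on #138, #138 don't count).
Remaining: (9 − 3) + (9 − 3) = 12.

12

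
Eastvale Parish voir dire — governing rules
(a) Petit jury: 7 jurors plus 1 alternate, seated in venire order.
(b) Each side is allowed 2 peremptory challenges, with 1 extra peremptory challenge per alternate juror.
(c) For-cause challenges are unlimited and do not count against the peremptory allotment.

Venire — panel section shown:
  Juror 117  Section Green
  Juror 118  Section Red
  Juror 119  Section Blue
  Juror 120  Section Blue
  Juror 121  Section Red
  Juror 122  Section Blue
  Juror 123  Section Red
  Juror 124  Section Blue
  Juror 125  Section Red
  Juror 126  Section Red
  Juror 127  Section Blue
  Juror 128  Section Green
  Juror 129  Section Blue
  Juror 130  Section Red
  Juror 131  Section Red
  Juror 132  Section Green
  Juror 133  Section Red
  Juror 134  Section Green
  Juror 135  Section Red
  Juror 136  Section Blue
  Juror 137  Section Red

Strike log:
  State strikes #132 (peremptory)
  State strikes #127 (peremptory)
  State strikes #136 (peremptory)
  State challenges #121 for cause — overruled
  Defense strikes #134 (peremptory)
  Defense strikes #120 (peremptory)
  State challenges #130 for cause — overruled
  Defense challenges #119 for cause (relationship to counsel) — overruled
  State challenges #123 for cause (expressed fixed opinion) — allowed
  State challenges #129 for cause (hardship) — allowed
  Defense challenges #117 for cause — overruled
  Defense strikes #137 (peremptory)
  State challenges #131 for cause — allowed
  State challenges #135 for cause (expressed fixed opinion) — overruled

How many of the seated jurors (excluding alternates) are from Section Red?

Removed: #120, #123, #127, #129, #131, #132, #134, #136, #137.
Seated jurors 1–7: #117, #118, #119, #121, #122, #124, #125 (alternates #126 not counted).
Of those, in Section Red: #118, #121, #125 → 3.

3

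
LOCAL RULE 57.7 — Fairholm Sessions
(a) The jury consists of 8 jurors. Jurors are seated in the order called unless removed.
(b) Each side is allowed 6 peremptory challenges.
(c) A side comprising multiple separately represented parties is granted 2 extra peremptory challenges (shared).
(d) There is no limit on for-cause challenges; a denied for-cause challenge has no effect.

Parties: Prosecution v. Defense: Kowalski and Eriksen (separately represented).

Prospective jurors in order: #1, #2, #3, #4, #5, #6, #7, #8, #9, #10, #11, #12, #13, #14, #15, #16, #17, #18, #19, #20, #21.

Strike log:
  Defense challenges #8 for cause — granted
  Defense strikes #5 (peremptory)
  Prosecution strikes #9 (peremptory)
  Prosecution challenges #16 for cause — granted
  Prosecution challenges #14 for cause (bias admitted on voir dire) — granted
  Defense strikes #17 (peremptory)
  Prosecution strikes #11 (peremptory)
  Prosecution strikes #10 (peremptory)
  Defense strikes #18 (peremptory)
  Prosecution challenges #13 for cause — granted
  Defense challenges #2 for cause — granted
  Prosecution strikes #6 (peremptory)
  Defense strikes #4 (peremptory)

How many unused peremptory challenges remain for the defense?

4

Defense allotment: 6 base + 2 multi-party = 8.
Defense peremptories used: #5, #17, #18, #4 — 4 (for-cause on #8, #2 don't count).
Remaining: 8 − 4 = 4.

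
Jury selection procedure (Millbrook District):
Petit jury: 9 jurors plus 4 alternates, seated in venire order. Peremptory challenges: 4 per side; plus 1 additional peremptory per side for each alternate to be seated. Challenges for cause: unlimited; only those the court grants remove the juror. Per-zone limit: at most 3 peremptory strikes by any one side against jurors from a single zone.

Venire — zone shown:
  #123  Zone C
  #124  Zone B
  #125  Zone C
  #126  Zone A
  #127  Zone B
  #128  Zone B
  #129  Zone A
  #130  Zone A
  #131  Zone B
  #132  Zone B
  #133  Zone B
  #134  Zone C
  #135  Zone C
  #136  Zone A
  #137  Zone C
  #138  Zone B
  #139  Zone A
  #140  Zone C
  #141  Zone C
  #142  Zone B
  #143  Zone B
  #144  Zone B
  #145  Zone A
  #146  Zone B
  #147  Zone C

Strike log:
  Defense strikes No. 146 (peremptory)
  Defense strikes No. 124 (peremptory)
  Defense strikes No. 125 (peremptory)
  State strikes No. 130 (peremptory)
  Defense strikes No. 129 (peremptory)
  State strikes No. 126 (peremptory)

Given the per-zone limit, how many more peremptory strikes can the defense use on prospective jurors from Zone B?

1

Defense peremptories so far: #146, #124, #125, #129 — 4 of 8 used, 4 left overall.
Against Zone B: #146, #124 — 2 used; per-zone cap 3 leaves 1.
Binding limit: min(4, 1) = 1.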